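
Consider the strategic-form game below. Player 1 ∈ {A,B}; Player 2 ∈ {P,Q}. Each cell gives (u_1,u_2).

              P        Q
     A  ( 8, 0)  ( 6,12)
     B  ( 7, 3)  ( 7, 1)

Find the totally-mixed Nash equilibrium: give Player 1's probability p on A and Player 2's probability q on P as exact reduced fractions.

P1 indiff ⇒ q·8+(1-q)·6 = q·7+(1-q)·7 ⇒ q(1) = (1-q)(1) ⇒ q = 1/2
P2 indiff ⇒ p·0+(1-p)·3 = p·12+(1-p)·1 ⇒ p(-12) = (1-p)(-2) ⇒ p = 1/7

(p,q) = (1/7, 1/2)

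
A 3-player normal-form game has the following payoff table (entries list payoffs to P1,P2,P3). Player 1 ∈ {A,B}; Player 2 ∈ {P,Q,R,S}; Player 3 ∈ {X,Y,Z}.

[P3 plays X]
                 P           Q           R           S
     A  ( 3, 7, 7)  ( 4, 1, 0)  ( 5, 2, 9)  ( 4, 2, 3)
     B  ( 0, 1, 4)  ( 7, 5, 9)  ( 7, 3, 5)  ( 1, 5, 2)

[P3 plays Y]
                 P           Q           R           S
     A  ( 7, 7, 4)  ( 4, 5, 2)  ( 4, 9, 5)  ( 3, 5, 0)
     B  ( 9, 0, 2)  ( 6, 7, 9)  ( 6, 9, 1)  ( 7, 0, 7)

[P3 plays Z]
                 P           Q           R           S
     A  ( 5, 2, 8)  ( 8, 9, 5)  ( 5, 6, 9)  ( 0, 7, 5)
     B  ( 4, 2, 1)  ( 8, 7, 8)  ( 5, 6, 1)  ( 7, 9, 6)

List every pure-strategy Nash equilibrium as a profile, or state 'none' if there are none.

Nash profiles: (A,Q,Z), (B,Q,X)

(A,P,X): not NE [P3→Z gives 8>7]
(A,P,Y): not NE [P1→B gives 9>7; P2→R gives 9>7; P3→Z gives 8>4]
(A,P,Z): not NE [P2→Q gives 9>2]
(A,Q,X): not NE [P1→B gives 7>4; P2→P gives 7>1; P3→Z gives 5>0]
(A,Q,Y): not NE [P1→B gives 6>4; P2→R gives 9>5; P3→Z gives 5>2]
(A,Q,Z): NE
(A,R,X): not NE [P1→B gives 7>5; P2→P gives 7>2]
(A,R,Y): not NE [P1→B gives 6>4; P3→Z gives 9>5]
(A,R,Z): not NE [P2→Q gives 9>6]
(A,S,X): not NE [P2→P gives 7>2; P3→Z gives 5>3]
(A,S,Y): not NE [P1→B gives 7>3; P2→R gives 9>5; P3→Z gives 5>0]
(A,S,Z): not NE [P1→B gives 7>0; P2→Q gives 9>7]
(B,P,X): not NE [P1→A gives 3>0; P2→S gives 5>1]
(B,P,Y): not NE [P2→R gives 9>0; P3→X gives 4>2]
(B,P,Z): not NE [P1→A gives 5>4; P2→S gives 9>2; P3→X gives 4>1]
(B,Q,X): NE
(B,Q,Y): not NE [P2→R gives 9>7]
(B,Q,Z): not NE [P2→S gives 9>7; P3→Y gives 9>8]
(B,R,X): not NE [P2→S gives 5>3]
(B,R,Y): not NE [P3→X gives 5>1]
(B,R,Z): not NE [P2→S gives 9>6; P3→X gives 5>1]
(B,S,X): not NE [P1→A gives 4>1; P3→Y gives 7>2]
(B,S,Y): not NE [P2→R gives 9>0]
(B,S,Z): not NE [P3→Y gives 7>6]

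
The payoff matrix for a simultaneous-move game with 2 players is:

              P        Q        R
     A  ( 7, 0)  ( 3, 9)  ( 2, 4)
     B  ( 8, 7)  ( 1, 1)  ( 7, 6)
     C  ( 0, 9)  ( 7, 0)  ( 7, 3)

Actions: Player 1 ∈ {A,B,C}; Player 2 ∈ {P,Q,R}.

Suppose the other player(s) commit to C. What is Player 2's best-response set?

u_2(P vs C) = 9
u_2(Q vs C) = 0
u_2(R vs C) = 3
max payoff 9 at {P}

P2 best: {P}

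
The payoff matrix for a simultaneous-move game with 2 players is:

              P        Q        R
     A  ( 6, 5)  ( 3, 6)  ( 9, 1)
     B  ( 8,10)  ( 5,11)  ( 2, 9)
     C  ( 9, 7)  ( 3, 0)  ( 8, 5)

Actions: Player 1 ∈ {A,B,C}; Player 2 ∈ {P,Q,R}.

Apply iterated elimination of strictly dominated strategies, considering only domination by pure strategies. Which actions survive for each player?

P2 drop R (P beats it: A:5>1 B:10>9 C:7>5)
P1 drop A (B beats it: P:8>6 Q:5>3)
P1→{B,C} P2→{P,Q}

Remaining: P1:{B,C} P2:{P,Q}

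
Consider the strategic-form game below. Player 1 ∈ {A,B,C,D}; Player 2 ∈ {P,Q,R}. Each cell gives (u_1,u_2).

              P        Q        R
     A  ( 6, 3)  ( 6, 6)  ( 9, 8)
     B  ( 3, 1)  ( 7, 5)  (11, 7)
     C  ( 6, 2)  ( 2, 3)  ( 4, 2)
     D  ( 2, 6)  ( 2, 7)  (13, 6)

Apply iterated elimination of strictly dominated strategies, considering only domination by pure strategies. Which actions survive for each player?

Remaining: P1:{B,D} P2:{Q,R}

P2 drop P (Q beats it: A:6>3 B:5>1 C:3>2 D:7>6)
P1 drop A (B beats it: Q:7>6 R:11>9)
P1 drop C (B beats it: Q:7>2 R:11>4)
P1→{B,D} P2→{Q,R}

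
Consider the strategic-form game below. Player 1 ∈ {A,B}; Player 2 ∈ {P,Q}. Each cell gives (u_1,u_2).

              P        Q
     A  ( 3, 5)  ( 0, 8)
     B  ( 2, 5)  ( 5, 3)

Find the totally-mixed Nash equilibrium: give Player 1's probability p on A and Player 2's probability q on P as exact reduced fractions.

(p,q) = (2/5, 5/6)

P1 indiff ⇒ q·3+(1-q)·0 = q·2+(1-q)·5 ⇒ q(1) = (1-q)(5) ⇒ q = 5/6
P2 indiff ⇒ p·5+(1-p)·5 = p·8+(1-p)·3 ⇒ p(-3) = (1-p)(-2) ⇒ p = 2/5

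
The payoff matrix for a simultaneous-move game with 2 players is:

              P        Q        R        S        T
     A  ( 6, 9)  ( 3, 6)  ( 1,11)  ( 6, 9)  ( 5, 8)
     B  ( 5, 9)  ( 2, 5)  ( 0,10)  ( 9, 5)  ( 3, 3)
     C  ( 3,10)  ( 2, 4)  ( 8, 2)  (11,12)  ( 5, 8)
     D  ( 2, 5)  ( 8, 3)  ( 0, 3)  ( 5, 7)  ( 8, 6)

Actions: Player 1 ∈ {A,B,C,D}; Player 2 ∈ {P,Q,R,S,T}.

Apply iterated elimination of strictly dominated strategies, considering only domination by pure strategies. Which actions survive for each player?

P2 drop Q (P beats it: A:9>6 B:9>5 C:10>4 D:5>3)
P2 drop T (S beats it: A:9>8 B:5>3 C:12>8 D:7>6)
P1 drop D (A beats it: P:6>2 R:1>0 S:6>5)
P1→{A,B,C} P2→{P,R,S}

IESDS → P1:{A,B,C} P2:{P,R,S}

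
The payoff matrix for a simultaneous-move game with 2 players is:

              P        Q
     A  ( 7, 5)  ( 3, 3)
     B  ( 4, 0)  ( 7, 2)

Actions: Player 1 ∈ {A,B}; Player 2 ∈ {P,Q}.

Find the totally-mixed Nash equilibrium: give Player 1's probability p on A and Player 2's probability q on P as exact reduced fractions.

P1 indiff ⇒ q·7+(1-q)·3 = q·4+(1-q)·7 ⇒ q(3) = (1-q)(4) ⇒ q = 4/7
P2 indiff ⇒ p·5+(1-p)·0 = p·3+(1-p)·2 ⇒ p(2) = (1-p)(2) ⇒ p = 1/2

p=1/2, q=4/7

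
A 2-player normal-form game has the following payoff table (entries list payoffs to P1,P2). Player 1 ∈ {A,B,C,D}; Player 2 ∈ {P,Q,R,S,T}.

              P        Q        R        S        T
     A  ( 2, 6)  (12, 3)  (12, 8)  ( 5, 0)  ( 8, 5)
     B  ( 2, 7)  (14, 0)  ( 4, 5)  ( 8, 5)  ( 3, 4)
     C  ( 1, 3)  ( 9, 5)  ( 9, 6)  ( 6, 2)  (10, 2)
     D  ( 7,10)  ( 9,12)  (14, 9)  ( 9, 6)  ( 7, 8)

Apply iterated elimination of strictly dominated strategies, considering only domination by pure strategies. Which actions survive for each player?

P2 drop S (P beats it: A:6>0 B:7>5 C:3>2 D:10>6)
P2 drop T (P beats it: A:6>5 B:7>4 C:3>2 D:10>8)
P1 drop C (A beats it: P:2>1 Q:12>9 R:12>9)
P1→{A,B,D} P2→{P,Q,R}

IESDS → P1:{A,B,D} P2:{P,Q,R}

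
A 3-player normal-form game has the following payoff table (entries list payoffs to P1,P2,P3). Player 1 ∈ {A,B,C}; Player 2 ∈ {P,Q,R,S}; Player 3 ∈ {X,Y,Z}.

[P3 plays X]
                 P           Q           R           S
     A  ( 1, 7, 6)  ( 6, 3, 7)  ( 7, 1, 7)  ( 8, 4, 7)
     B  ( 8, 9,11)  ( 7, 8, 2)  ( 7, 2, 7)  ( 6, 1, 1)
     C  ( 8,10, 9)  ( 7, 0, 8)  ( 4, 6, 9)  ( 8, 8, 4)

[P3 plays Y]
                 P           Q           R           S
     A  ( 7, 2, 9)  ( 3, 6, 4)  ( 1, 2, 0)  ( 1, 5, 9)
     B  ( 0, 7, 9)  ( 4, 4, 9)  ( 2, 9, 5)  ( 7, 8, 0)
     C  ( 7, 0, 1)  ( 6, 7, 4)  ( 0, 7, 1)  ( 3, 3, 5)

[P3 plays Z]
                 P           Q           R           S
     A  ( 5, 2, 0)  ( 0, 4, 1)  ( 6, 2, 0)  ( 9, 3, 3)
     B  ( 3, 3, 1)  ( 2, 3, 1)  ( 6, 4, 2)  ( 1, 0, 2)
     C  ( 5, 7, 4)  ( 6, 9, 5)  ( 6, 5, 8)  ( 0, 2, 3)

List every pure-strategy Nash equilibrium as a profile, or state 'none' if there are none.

PSNE = {(B,P,X), (C,P,X)}

(A,P,X): not NE [P1→C gives 8>1; P3→Y gives 9>6]
(A,P,Y): not NE [P2→Q gives 6>2]
(A,P,Z): not NE [P2→Q gives 4>2; P3→Y gives 9>0]
(A,Q,X): not NE [P1→C gives 7>6; P2→P gives 7>3]
(A,Q,Y): not NE [P1→C gives 6>3; P3→X gives 7>4]
(A,Q,Z): not NE [P1→C gives 6>0; P3→X gives 7>1]
(A,R,X): not NE [P2→P gives 7>1]
(A,R,Y): not NE [P1→B gives 2>1; P2→Q gives 6>2; P3→X gives 7>0]
(A,R,Z): not NE [P2→Q gives 4>2; P3→X gives 7>0]
(A,S,X): not NE [P2→P gives 7>4; P3→Y gives 9>7]
(A,S,Y): not NE [P1→B gives 7>1; P2→Q gives 6>5]
(A,S,Z): not NE [P2→Q gives 4>3; P3→Y gives 9>3]
(B,P,X): NE
(B,P,Y): not NE [P1→C gives 7>0; P2→R gives 9>7; P3→X gives 11>9]
(B,P,Z): not NE [P1→C gives 5>3; P2→R gives 4>3; P3→X gives 11>1]
(B,Q,X): not NE [P2→P gives 9>8; P3→Y gives 9>2]
(B,Q,Y): not NE [P1→C gives 6>4; P2→R gives 9>4]
(B,Q,Z): not NE [P1→C gives 6>2; P2→R gives 4>3; P3→Y gives 9>1]
(B,R,X): not NE [P2→P gives 9>2]
(B,R,Y): not NE [P3→X gives 7>5]
(B,R,Z): not NE [P3→X gives 7>2]
(B,S,X): not NE [P1→C gives 8>6; P2→P gives 9>1; P3→Z gives 2>1]
(B,S,Y): not NE [P2→R gives 9>8; P3→Z gives 2>0]
(B,S,Z): not NE [P1→A gives 9>1; P2→R gives 4>0]
(C,P,X): NE
(C,P,Y): not NE [P2→R gives 7>0; P3→X gives 9>1]
(C,P,Z): not NE [P2→Q gives 9>7; P3→X gives 9>4]
(C,Q,X): not NE [P2→P gives 10>0]
(C,Q,Y): not NE [P3→X gives 8>4]
(C,Q,Z): not NE [P3→X gives 8>5]
(C,R,X): not NE [P1→B gives 7>4; P2→P gives 10>6]
(C,R,Y): not NE [P1→B gives 2>0; P3→X gives 9>1]
(C,R,Z): not NE [P2→Q gives 9>5; P3→X gives 9>8]
(C,S,X): not NE [P2→P gives 10>8; P3→Y gives 5>4]
(C,S,Y): not NE [P1→B gives 7>3; P2→R gives 7>3]
(C,S,Z): not NE [P1→A gives 9>0; P2→Q gives 9>2; P3→Y gives 5>3]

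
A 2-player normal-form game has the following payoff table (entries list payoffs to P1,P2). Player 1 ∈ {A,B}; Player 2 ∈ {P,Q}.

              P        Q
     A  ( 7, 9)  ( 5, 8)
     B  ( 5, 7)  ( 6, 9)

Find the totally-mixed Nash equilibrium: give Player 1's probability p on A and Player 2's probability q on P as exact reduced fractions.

P1 indiff ⇒ q·7+(1-q)·5 = q·5+(1-q)·6 ⇒ q(2) = (1-q)(1) ⇒ q = 1/3
P2 indiff ⇒ p·9+(1-p)·7 = p·8+(1-p)·9 ⇒ p(1) = (1-p)(2) ⇒ p = 2/3

(p,q) = (2/3, 1/3)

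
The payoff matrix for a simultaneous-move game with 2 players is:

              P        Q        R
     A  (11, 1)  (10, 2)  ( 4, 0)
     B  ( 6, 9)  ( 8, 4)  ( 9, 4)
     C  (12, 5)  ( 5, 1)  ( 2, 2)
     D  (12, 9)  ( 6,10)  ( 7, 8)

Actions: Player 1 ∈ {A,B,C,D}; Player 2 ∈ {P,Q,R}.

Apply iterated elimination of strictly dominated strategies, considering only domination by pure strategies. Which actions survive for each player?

Survivors P1:{A,C,D} P2:{P,Q}

P2 drop R (P beats it: A:1>0 B:9>4 C:5>2 D:9>8)
P1 drop B (A beats it: P:11>6 Q:10>8)
P1→{A,C,D} P2→{P,Q}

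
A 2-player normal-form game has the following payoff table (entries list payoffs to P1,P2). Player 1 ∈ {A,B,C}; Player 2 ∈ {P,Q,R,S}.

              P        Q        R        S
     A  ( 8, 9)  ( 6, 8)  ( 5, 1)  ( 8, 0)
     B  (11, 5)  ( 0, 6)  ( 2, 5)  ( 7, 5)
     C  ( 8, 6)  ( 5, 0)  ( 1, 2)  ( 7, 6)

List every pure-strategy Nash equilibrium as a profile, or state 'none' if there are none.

Equilibria: none

(A,P): not NE [P1→B gives 11>8]
(A,Q): not NE [P2→P gives 9>8]
(A,R): not NE [P2→P gives 9>1]
(A,S): not NE [P2→P gives 9>0]
(B,P): not NE [P2→Q gives 6>5]
(B,Q): not NE [P1→A gives 6>0]
(B,R): not NE [P1→A gives 5>2; P2→Q gives 6>5]
(B,S): not NE [P1→A gives 8>7; P2→Q gives 6>5]
(C,P): not NE [P1→B gives 11>8]
(C,Q): not NE [P1→A gives 6>5; P2→S gives 6>0]
(C,R): not NE [P1→A gives 5>1; P2→S gives 6>2]
(C,S): not NE [P1→A gives 8>7]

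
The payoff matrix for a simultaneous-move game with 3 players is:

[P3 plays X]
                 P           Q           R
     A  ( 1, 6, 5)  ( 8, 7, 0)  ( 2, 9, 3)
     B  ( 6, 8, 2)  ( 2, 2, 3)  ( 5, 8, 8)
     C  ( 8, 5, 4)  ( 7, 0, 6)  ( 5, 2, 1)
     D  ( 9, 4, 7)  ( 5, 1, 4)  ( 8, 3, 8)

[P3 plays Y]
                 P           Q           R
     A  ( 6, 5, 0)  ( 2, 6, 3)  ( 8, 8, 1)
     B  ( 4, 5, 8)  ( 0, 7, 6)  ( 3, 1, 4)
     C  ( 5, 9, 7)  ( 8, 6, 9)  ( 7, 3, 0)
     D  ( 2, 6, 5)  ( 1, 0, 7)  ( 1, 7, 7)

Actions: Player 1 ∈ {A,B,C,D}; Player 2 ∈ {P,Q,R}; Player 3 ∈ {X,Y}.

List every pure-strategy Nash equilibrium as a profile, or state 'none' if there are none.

PSNE = {(D,P,X)}

(A,P,X): not NE [P1→D gives 9>1; P2→R gives 9>6]
(A,P,Y): not NE [P2→R gives 8>5; P3→X gives 5>0]
(A,Q,X): not NE [P2→R gives 9>7; P3→Y gives 3>0]
(A,Q,Y): not NE [P1→C gives 8>2; P2→R gives 8>6]
(A,R,X): not NE [P1→D gives 8>2]
(A,R,Y): not NE [P3→X gives 3>1]
(B,P,X): not NE [P1→D gives 9>6; P3→Y gives 8>2]
(B,P,Y): not NE [P1→A gives 6>4; P2→Q gives 7>5]
(B,Q,X): not NE [P1→A gives 8>2; P2→R gives 8>2; P3→Y gives 6>3]
(B,Q,Y): not NE [P1→C gives 8>0]
(B,R,X): not NE [P1→D gives 8>5]
(B,R,Y): not NE [P1→A gives 8>3; P2→Q gives 7>1; P3→X gives 8>4]
(C,P,X): not NE [P1→D gives 9>8; P3→Y gives 7>4]
(C,P,Y): not NE [P1→A gives 6>5]
(C,Q,X): not NE [P1→A gives 8>7; P2→P gives 5>0; P3→Y gives 9>6]
(C,Q,Y): not NE [P2→P gives 9>6]
(C,R,X): not NE [P1→D gives 8>5; P2→P gives 5>2]
(C,R,Y): not NE [P1→A gives 8>7; P2→P gives 9>3; P3→X gives 1>0]
(D,P,X): NE
(D,P,Y): not NE [P1→A gives 6>2; P2→R gives 7>6; P3→X gives 7>5]
(D,Q,X): not NE [P1→A gives 8>5; P2→P gives 4>1; P3→Y gives 7>4]
(D,Q,Y): not NE [P1→C gives 8>1; P2→R gives 7>0]
(D,R,X): not NE [P2→P gives 4>3]
(D,R,Y): not NE [P1→A gives 8>1; P3→X gives 8>7]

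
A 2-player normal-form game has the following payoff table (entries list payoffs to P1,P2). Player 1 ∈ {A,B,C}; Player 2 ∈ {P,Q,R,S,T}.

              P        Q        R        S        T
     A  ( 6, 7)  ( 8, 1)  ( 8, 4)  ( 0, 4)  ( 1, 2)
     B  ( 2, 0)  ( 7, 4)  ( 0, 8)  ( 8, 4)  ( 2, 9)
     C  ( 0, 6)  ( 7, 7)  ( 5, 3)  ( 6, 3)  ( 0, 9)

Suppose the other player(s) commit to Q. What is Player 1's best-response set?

BR_1 = {A}

u_1(A vs Q) = 8
u_1(B vs Q) = 7
u_1(C vs Q) = 7
max payoff 8 at {A}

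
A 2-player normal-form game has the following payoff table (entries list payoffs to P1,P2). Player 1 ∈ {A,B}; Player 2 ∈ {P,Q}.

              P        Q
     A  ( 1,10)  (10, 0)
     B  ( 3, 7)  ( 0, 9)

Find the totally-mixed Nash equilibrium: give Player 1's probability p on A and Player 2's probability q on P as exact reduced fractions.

P1 indiff ⇒ q·1+(1-q)·10 = q·3+(1-q)·0 ⇒ q(-2) = (1-q)(-10) ⇒ q = 5/6
P2 indiff ⇒ p·10+(1-p)·7 = p·0+(1-p)·9 ⇒ p(10) = (1-p)(2) ⇒ p = 1/6

P1 mixes 1/6 on A; P2 mixes 5/6 on P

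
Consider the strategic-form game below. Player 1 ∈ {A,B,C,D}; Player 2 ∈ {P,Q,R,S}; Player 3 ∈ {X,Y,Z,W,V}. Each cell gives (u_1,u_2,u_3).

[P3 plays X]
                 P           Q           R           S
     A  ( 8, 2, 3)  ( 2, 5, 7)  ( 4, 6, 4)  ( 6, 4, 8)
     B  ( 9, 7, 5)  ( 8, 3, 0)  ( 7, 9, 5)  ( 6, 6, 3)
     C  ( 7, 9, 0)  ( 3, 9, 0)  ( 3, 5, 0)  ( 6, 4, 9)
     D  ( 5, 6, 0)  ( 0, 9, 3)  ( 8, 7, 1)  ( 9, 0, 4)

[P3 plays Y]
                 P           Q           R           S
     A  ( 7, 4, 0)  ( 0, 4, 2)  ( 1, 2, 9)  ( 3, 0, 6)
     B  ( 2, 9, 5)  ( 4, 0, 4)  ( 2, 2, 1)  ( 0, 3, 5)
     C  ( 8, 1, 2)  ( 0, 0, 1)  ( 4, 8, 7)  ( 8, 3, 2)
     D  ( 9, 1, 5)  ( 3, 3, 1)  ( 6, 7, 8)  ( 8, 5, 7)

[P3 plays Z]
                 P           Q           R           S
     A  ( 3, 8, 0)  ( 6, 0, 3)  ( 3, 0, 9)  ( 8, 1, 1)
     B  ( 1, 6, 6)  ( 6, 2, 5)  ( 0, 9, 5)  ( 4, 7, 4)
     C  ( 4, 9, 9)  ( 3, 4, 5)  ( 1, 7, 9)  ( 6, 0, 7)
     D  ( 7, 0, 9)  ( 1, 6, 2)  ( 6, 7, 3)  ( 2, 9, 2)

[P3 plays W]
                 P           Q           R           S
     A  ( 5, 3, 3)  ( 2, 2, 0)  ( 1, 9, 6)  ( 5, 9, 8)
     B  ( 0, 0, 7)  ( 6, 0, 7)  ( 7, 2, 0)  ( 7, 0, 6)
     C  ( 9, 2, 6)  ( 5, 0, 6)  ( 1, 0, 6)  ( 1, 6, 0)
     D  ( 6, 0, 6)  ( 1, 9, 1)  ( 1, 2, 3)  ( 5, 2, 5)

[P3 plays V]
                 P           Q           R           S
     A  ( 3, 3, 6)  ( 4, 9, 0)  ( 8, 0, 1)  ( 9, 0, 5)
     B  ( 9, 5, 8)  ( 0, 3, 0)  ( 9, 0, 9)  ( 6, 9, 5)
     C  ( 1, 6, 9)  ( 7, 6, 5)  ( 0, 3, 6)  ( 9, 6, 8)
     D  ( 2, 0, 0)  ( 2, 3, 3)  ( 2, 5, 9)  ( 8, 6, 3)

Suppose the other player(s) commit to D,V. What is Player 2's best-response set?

u_2(P vs D,V) = 0
u_2(Q vs D,V) = 3
u_2(R vs D,V) = 5
u_2(S vs D,V) = 6
max payoff 6 at {S}

BR_2 = {S}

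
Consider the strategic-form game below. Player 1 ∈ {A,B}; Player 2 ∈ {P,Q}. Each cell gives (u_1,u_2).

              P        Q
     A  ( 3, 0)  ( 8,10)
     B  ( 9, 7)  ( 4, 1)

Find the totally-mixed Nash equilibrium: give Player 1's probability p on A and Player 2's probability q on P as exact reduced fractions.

p=3/8, q=2/5

P1 indiff ⇒ q·3+(1-q)·8 = q·9+(1-q)·4 ⇒ q(-6) = (1-q)(-4) ⇒ q = 2/5
P2 indiff ⇒ p·0+(1-p)·7 = p·10+(1-p)·1 ⇒ p(-10) = (1-p)(-6) ⇒ p = 3/8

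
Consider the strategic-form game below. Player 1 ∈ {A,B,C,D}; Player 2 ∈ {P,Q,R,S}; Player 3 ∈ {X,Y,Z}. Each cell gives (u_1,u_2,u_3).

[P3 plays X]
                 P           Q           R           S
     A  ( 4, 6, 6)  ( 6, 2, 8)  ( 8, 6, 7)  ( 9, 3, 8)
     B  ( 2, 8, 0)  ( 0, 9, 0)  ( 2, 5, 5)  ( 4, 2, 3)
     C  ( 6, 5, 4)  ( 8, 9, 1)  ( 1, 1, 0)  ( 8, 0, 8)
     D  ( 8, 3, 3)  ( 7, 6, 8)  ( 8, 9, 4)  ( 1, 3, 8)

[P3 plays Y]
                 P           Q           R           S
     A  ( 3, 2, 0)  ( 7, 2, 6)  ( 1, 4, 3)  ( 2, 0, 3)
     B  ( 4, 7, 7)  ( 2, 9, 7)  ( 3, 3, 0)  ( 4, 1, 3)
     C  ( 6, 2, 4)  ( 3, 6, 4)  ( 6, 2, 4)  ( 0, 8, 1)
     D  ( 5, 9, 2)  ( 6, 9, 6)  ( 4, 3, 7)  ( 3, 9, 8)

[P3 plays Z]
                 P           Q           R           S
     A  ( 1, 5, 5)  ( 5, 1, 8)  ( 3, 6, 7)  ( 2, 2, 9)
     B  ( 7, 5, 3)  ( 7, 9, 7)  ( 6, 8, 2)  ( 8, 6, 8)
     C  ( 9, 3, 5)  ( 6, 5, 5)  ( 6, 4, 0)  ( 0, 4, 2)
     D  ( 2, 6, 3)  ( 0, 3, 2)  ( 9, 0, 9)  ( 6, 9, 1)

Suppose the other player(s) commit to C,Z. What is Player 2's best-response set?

u_2(P vs C,Z) = 3
u_2(Q vs C,Z) = 5
u_2(R vs C,Z) = 4
u_2(S vs C,Z) = 4
max payoff 5 at {Q}

P2 best: {Q}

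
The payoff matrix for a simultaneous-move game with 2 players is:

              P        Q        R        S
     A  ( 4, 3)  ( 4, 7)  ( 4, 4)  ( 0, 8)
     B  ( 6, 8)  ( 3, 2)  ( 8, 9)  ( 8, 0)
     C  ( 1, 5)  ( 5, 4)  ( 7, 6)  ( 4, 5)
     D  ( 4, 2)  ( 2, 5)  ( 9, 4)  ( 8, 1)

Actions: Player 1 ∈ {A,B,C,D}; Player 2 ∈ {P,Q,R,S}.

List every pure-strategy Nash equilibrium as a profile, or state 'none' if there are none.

No pure NE.

(A,P): not NE [P1→B gives 6>4; P2→S gives 8>3]
(A,Q): not NE [P1→C gives 5>4; P2→S gives 8>7]
(A,R): not NE [P1→D gives 9>4; P2→S gives 8>4]
(A,S): not NE [P1→D gives 8>0]
(B,P): not NE [P2→R gives 9>8]
(B,Q): not NE [P1→C gives 5>3; P2→R gives 9>2]
(B,R): not NE [P1→D gives 9>8]
(B,S): not NE [P2→R gives 9>0]
(C,P): not NE [P1→B gives 6>1; P2→R gives 6>5]
(C,Q): not NE [P2→R gives 6>4]
(C,R): not NE [P1→D gives 9>7]
(C,S): not NE [P1→D gives 8>4; P2→R gives 6>5]
(D,P): not NE [P1→B gives 6>4; P2→Q gives 5>2]
(D,Q): not NE [P1→C gives 5>2]
(D,R): not NE [P2→Q gives 5>4]
(D,S): not NE [P2→Q gives 5>1]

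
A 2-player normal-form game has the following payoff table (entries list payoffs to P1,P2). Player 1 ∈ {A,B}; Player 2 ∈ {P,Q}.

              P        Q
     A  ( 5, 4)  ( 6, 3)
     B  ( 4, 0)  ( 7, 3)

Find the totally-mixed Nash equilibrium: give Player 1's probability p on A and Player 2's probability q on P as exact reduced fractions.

P1 indiff ⇒ q·5+(1-q)·6 = q·4+(1-q)·7 ⇒ q(1) = (1-q)(1) ⇒ q = 1/2
P2 indiff ⇒ p·4+(1-p)·0 = p·3+(1-p)·3 ⇒ p(1) = (1-p)(3) ⇒ p = 3/4

(p,q) = (3/4, 1/2)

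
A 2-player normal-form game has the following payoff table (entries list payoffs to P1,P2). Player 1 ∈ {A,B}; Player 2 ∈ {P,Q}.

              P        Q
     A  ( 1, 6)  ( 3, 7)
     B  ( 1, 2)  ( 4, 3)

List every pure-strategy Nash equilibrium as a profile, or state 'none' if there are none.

PSNE = {(B,Q)}

(A,P): not NE [P2→Q gives 7>6]
(A,Q): not NE [P1→B gives 4>3]
(B,P): not NE [P2→Q gives 3>2]
(B,Q): NE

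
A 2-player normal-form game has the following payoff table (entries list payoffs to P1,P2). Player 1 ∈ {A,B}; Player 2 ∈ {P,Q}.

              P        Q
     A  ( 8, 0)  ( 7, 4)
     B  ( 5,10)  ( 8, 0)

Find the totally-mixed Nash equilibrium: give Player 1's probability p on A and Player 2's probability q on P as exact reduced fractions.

p=5/7, q=1/4

P1 indiff ⇒ q·8+(1-q)·7 = q·5+(1-q)·8 ⇒ q(3) = (1-q)(1) ⇒ q = 1/4
P2 indiff ⇒ p·0+(1-p)·10 = p·4+(1-p)·0 ⇒ p(-4) = (1-p)(-10) ⇒ p = 5/7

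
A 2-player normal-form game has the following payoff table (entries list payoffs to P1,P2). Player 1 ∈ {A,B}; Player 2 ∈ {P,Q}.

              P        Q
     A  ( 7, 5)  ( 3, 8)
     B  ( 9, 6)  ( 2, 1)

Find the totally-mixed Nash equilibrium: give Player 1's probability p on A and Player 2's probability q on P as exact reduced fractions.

P1 mixes 5/8 on A; P2 mixes 1/3 on P

P1 indiff ⇒ q·7+(1-q)·3 = q·9+(1-q)·2 ⇒ q(-2) = (1-q)(-1) ⇒ q = 1/3
P2 indiff ⇒ p·5+(1-p)·6 = p·8+(1-p)·1 ⇒ p(-3) = (1-p)(-5) ⇒ p = 5/8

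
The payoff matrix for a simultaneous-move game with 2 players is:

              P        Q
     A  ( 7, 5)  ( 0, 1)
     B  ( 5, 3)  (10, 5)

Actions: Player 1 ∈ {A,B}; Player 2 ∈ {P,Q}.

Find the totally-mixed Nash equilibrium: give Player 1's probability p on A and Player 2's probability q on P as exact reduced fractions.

P1 indiff ⇒ q·7+(1-q)·0 = q·5+(1-q)·10 ⇒ q(2) = (1-q)(10) ⇒ q = 5/6
P2 indiff ⇒ p·5+(1-p)·3 = p·1+(1-p)·5 ⇒ p(4) = (1-p)(2) ⇒ p = 1/3

(p,q) = (1/3, 5/6)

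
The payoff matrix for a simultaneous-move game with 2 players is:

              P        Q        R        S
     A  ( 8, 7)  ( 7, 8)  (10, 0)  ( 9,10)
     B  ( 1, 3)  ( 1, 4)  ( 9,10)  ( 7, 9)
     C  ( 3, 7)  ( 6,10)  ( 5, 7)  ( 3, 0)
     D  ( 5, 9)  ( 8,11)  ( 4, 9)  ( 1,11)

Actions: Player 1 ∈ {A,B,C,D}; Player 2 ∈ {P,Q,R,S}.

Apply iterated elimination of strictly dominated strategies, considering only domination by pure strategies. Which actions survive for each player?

P1 drop B (A beats it: P:8>1 Q:7>1 R:10>9 S:9>7)
P1 drop C (A beats it: P:8>3 Q:7>6 R:10>5 S:9>3)
P2 drop P (Q beats it: A:8>7 D:11>9)
P2 drop R (Q beats it: A:8>0 D:11>9)
P1→{A,D} P2→{Q,S}

Survivors P1:{A,D} P2:{Q,S}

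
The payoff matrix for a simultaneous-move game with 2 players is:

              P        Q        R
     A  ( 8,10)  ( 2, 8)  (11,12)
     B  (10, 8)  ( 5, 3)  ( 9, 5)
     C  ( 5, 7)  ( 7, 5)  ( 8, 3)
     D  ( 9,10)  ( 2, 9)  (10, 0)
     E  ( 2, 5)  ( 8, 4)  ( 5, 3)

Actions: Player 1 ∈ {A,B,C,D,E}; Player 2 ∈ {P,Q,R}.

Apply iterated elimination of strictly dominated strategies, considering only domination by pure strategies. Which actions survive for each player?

Remaining: P1:{A,B,D} P2:{P,R}

P2 drop Q (P beats it: A:10>8 B:8>3 C:7>5 D:10>9 E:5>4)
P1 drop C (A beats it: P:8>5 R:11>8)
P1 drop E (A beats it: P:8>2 R:11>5)
P1→{A,B,D} P2→{P,R}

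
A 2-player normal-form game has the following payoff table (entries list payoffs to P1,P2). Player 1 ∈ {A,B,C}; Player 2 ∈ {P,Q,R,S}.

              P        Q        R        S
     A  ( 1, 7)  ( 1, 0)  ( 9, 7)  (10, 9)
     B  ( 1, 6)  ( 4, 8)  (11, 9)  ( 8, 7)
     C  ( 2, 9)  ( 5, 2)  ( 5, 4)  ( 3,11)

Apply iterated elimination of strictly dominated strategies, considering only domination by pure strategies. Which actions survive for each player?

Remaining: P1:{A,B} P2:{R,S}

P2 drop P (S beats it: A:9>7 B:7>6 C:11>9)
P2 drop Q (R beats it: A:7>0 B:9>8 C:4>2)
P1 drop C (A beats it: R:9>5 S:10>3)
P1→{A,B} P2→{R,S}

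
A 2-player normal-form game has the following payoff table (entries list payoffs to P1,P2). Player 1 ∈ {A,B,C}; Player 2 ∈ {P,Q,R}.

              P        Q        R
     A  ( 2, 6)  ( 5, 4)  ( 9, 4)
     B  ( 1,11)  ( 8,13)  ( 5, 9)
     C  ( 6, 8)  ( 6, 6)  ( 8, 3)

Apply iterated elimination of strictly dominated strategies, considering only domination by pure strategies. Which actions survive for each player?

P2 drop R (P beats it: A:6>4 B:11>9 C:8>3)
P1 drop A (C beats it: P:6>2 Q:6>5)
P1→{B,C} P2→{P,Q}

Remaining: P1:{B,C} P2:{P,Q}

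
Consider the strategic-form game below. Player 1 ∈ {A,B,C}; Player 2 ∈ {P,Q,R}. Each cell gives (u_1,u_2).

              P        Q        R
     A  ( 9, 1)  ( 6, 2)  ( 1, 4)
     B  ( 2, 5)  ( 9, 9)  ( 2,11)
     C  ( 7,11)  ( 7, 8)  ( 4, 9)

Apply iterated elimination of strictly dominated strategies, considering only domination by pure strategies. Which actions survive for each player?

P2 drop Q (R beats it: A:4>2 B:11>9 C:9>8)
P1 drop B (C beats it: P:7>2 R:4>2)
P1→{A,C} P2→{P,R}

Survivors P1:{A,C} P2:{P,R}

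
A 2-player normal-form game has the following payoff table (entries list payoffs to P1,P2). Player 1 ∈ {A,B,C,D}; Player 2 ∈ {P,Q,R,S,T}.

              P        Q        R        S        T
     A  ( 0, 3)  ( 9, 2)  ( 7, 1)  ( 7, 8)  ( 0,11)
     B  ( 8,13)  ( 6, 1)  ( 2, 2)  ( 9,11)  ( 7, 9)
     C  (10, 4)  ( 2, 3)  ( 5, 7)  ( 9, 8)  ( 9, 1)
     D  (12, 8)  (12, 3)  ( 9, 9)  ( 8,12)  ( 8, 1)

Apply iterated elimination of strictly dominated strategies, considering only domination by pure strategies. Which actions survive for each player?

IESDS → P1:{B,C,D} P2:{P,S}

P1 drop A (D beats it: P:12>0 Q:12>9 R:9>7 S:8>7 T:8>0)
P2 drop Q (P beats it: B:13>1 C:4>3 D:8>3)
P2 drop R (S beats it: B:11>2 C:8>7 D:12>9)
P2 drop T (P beats it: B:13>9 C:4>1 D:8>1)
P1→{B,C,D} P2→{P,S}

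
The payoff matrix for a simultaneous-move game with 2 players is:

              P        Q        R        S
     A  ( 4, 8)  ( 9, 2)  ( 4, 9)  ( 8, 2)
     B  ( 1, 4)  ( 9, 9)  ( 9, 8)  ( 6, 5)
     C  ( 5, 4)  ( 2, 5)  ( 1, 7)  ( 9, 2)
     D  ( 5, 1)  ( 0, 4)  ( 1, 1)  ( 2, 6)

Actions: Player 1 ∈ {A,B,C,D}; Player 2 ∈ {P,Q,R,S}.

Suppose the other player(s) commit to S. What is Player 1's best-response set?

u_1(A vs S) = 8
u_1(B vs S) = 6
u_1(C vs S) = 9
u_1(D vs S) = 2
max payoff 9 at {C}

BR_1 = {C}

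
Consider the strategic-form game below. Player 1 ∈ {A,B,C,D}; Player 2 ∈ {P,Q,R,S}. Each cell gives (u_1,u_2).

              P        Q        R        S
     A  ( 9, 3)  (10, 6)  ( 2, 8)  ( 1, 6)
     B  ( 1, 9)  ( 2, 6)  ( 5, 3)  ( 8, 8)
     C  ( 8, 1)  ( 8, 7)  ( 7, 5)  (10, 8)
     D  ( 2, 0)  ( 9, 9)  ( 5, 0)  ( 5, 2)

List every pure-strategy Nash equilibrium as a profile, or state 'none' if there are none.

(A,P): not NE [P2→R gives 8>3]
(A,Q): not NE [P2→R gives 8>6]
(A,R): not NE [P1→C gives 7>2]
(A,S): not NE [P1→C gives 10>1; P2→R gives 8>6]
(B,P): not NE [P1→A gives 9>1]
(B,Q): not NE [P1→A gives 10>2; P2→P gives 9>6]
(B,R): not NE [P1→C gives 7>5; P2→P gives 9>3]
(B,S): not NE [P1→C gives 10>8; P2→P gives 9>8]
(C,P): not NE [P1→A gives 9>8; P2→S gives 8>1]
(C,Q): not NE [P1→A gives 10>8; P2→S gives 8>7]
(C,R): not NE [P2→S gives 8>5]
(C,S): NE
(D,P): not NE [P1→A gives 9>2; P2→Q gives 9>0]
(D,Q): not NE [P1→A gives 10>9]
(D,R): not NE [P1→C gives 7>5; P2→Q gives 9>0]
(D,S): not NE [P1→C gives 10>5; P2→Q gives 9>2]

NE set: (C,S)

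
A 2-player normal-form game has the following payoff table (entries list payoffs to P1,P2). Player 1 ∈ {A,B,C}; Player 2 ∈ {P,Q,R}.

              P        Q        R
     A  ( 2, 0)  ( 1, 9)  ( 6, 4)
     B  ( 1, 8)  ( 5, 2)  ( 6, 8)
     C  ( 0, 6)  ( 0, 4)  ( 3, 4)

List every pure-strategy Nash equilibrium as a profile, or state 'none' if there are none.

(A,P): not NE [P2→Q gives 9>0]
(A,Q): not NE [P1→B gives 5>1]
(A,R): not NE [P2→Q gives 9>4]
(B,P): not NE [P1→A gives 2>1]
(B,Q): not NE [P2→R gives 8>2]
(B,R): NE
(C,P): not NE [P1→A gives 2>0]
(C,Q): not NE [P1→B gives 5>0; P2→P gives 6>4]
(C,R): not NE [P1→B gives 6>3; P2→P gives 6>4]

NE set: (B,R)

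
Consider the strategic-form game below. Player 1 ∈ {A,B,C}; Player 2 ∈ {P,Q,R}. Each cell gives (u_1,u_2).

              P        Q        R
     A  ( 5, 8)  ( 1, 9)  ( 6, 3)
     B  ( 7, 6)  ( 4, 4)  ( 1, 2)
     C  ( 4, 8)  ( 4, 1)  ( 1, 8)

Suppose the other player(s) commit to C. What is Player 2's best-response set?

u_2(P vs C) = 8
u_2(Q vs C) = 1
u_2(R vs C) = 8
max payoff 8 at {P,R}

BR_2 = {P,R}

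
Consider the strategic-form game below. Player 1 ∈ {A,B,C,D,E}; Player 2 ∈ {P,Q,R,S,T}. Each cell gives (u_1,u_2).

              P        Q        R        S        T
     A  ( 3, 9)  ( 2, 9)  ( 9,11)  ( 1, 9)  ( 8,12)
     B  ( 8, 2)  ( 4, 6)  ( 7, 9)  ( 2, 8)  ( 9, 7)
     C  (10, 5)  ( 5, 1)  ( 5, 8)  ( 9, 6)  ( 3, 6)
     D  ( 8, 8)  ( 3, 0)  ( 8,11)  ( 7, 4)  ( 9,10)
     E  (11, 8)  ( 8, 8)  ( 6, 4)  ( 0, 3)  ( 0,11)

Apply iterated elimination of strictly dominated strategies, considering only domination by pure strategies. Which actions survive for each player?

P2 drop P (T beats it: A:12>9 B:7>2 C:6>5 D:10>8 E:11>8)
P2 drop Q (T beats it: A:12>9 B:7>6 C:6>1 D:10>0 E:11>8)
P1 drop E (A beats it: R:9>6 S:1>0 T:8>0)
P2 drop S (R beats it: A:11>9 B:9>8 C:8>6 D:11>4)
P1 drop C (A beats it: R:9>5 T:8>3)
P1→{A,B,D} P2→{R,T}

IESDS → P1:{A,B,D} P2:{R,T}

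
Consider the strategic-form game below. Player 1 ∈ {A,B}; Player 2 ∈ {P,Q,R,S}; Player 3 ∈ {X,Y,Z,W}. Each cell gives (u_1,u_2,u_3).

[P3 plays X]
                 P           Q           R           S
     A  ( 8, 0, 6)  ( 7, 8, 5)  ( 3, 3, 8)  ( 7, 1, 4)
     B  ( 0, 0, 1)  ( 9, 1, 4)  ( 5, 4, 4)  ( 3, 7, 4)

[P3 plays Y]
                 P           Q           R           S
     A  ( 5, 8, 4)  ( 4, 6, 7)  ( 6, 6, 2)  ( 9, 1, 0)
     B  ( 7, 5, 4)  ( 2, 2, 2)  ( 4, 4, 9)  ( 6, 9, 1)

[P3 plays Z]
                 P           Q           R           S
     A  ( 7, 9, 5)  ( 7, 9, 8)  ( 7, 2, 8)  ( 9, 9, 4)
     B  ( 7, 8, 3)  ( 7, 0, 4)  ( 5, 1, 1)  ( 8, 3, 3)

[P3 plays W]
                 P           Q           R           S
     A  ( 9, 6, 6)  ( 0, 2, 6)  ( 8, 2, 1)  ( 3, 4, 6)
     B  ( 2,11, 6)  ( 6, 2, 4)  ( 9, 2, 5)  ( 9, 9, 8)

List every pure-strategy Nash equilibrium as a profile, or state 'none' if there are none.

(A,P,X): not NE [P2→Q gives 8>0]
(A,P,Y): not NE [P1→B gives 7>5; P3→W gives 6>4]
(A,P,Z): not NE [P3→W gives 6>5]
(A,P,W): NE
(A,Q,X): not NE [P1→B gives 9>7; P3→Z gives 8>5]
(A,Q,Y): not NE [P2→P gives 8>6; P3→Z gives 8>7]
(A,Q,Z): NE
(A,Q,W): not NE [P1→B gives 6>0; P2→P gives 6>2; P3→Z gives 8>6]
(A,R,X): not NE [P1→B gives 5>3; P2→Q gives 8>3]
(A,R,Y): not NE [P2→P gives 8>6; P3→Z gives 8>2]
(A,R,Z): not NE [P2→S gives 9>2]
(A,R,W): not NE [P1→B gives 9>8; P2→P gives 6>2; P3→Z gives 8>1]
(A,S,X): not NE [P2→Q gives 8>1; P3→W gives 6>4]
(A,S,Y): not NE [P2→P gives 8>1; P3→W gives 6>0]
(A,S,Z): not NE [P3→W gives 6>4]
(A,S,W): not NE [P1→B gives 9>3; P2→P gives 6>4]
(B,P,X): not NE [P1→A gives 8>0; P2→S gives 7>0; P3→W gives 6>1]
(B,P,Y): not NE [P2→S gives 9>5; P3→W gives 6>4]
(B,P,Z): not NE [P3→W gives 6>3]
(B,P,W): not NE [P1→A gives 9>2]
(B,Q,X): not NE [P2→S gives 7>1]
(B,Q,Y): not NE [P1→A gives 4>2; P2→S gives 9>2; P3→W gives 4>2]
(B,Q,Z): not NE [P2→P gives 8>0]
(B,Q,W): not NE [P2→P gives 11>2]
(B,R,X): not NE [P2→S gives 7>4; P3→Y gives 9>4]
(B,R,Y): not NE [P1→A gives 6>4; P2→S gives 9>4]
(B,R,Z): not NE [P1→A gives 7>5; P2→P gives 8>1; P3→Y gives 9>1]
(B,R,W): not NE [P2→P gives 11>2; P3→Y gives 9>5]
(B,S,X): not NE [P1→A gives 7>3; P3→W gives 8>4]
(B,S,Y): not NE [P1→A gives 9>6; P3→W gives 8>1]
(B,S,Z): not NE [P1→A gives 9>8; P2→P gives 8>3; P3→W gives 8>3]
(B,S,W): not NE [P2→P gives 11>9]

NE set: (A,P,W), (A,Q,Z)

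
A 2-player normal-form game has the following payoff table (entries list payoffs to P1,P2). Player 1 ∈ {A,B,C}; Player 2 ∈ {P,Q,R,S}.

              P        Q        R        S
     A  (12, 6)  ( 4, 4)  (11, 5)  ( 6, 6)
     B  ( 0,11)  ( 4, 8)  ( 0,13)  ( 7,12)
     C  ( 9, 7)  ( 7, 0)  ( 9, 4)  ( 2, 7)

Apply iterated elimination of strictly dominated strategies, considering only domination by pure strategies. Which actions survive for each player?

Remaining: P1:{A,B} P2:{P,R,S}

P2 drop Q (P beats it: A:6>4 B:11>8 C:7>0)
P1 drop C (A beats it: P:12>9 R:11>9 S:6>2)
P1→{A,B} P2→{P,R,S}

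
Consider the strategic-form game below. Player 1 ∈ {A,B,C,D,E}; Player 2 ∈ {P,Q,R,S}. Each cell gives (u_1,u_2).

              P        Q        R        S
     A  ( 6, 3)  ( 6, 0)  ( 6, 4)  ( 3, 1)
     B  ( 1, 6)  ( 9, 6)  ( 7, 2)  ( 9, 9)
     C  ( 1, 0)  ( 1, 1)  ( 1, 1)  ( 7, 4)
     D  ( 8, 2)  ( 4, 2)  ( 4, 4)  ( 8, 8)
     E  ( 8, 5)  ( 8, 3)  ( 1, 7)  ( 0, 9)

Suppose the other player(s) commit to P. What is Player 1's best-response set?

u_1(A vs P) = 6
u_1(B vs P) = 1
u_1(C vs P) = 1
u_1(D vs P) = 8
u_1(E vs P) = 8
max payoff 8 at {D,E}

P1 best: {D,E}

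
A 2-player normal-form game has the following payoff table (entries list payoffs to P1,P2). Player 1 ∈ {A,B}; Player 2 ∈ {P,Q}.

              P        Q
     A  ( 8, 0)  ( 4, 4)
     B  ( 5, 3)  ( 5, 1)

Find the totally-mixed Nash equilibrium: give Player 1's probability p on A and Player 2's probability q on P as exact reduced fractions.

(p,q) = (1/3, 1/4)

P1 indiff ⇒ q·8+(1-q)·4 = q·5+(1-q)·5 ⇒ q(3) = (1-q)(1) ⇒ q = 1/4
P2 indiff ⇒ p·0+(1-p)·3 = p·4+(1-p)·1 ⇒ p(-4) = (1-p)(-2) ⇒ p = 1/3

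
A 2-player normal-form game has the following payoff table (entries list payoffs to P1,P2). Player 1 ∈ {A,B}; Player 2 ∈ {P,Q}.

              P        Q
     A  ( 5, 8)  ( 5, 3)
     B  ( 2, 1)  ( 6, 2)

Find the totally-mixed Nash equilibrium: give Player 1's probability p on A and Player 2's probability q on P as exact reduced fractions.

P1 indiff ⇒ q·5+(1-q)·5 = q·2+(1-q)·6 ⇒ q(3) = (1-q)(1) ⇒ q = 1/4
P2 indiff ⇒ p·8+(1-p)·1 = p·3+(1-p)·2 ⇒ p(5) = (1-p)(1) ⇒ p = 1/6

P1 mixes 1/6 on A; P2 mixes 1/4 on P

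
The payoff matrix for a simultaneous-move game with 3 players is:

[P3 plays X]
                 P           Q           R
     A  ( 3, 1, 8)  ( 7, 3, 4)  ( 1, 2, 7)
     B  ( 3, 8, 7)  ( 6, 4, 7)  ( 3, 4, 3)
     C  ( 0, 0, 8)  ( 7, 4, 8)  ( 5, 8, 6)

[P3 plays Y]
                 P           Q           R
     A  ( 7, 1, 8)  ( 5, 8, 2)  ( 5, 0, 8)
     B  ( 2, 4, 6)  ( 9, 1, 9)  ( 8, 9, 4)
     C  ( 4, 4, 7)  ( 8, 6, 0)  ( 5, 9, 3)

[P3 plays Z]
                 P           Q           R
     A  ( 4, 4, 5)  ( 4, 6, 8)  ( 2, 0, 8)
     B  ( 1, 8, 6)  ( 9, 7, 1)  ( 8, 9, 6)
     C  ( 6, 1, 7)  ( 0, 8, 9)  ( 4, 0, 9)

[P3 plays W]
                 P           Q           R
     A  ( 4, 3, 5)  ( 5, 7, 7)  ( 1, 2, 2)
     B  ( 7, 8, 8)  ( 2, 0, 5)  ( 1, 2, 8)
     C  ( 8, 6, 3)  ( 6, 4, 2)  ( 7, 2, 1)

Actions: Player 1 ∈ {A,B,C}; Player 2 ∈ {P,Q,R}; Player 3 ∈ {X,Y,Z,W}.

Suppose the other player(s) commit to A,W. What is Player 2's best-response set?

u_2(P vs A,W) = 3
u_2(Q vs A,W) = 7
u_2(R vs A,W) = 2
max payoff 7 at {Q}

P2 best: {Q}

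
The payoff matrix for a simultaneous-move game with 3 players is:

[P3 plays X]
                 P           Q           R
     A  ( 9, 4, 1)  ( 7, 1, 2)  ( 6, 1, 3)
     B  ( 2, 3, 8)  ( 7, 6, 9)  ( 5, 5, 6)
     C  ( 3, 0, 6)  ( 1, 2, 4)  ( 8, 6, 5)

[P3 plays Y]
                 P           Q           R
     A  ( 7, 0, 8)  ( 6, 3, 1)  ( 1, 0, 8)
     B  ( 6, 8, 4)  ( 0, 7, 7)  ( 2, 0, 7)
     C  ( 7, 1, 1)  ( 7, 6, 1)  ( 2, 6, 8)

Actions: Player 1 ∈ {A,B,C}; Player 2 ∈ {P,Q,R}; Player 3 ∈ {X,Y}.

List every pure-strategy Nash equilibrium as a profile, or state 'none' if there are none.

Nash profiles: (B,Q,X), (C,R,Y)

(A,P,X): not NE [P3→Y gives 8>1]
(A,P,Y): not NE [P2→Q gives 3>0]
(A,Q,X): not NE [P2→P gives 4>1]
(A,Q,Y): not NE [P1→C gives 7>6; P3→X gives 2>1]
(A,R,X): not NE [P1→C gives 8>6; P2→P gives 4>1; P3→Y gives 8>3]
(A,R,Y): not NE [P1→C gives 2>1; P2→Q gives 3>0]
(B,P,X): not NE [P1→A gives 9>2; P2→Q gives 6>3]
(B,P,Y): not NE [P1→C gives 7>6; P3→X gives 8>4]
(B,Q,X): NE
(B,Q,Y): not NE [P1→C gives 7>0; P2→P gives 8>7; P3→X gives 9>7]
(B,R,X): not NE [P1→C gives 8>5; P2→Q gives 6>5; P3→Y gives 7>6]
(B,R,Y): not NE [P2→P gives 8>0]
(C,P,X): not NE [P1→A gives 9>3; P2→R gives 6>0]
(C,P,Y): not NE [P2→R gives 6>1; P3→X gives 6>1]
(C,Q,X): not NE [P1→B gives 7>1; P2→R gives 6>2]
(C,Q,Y): not NE [P3→X gives 4>1]
(C,R,X): not NE [P3→Y gives 8>5]
(C,R,Y): NE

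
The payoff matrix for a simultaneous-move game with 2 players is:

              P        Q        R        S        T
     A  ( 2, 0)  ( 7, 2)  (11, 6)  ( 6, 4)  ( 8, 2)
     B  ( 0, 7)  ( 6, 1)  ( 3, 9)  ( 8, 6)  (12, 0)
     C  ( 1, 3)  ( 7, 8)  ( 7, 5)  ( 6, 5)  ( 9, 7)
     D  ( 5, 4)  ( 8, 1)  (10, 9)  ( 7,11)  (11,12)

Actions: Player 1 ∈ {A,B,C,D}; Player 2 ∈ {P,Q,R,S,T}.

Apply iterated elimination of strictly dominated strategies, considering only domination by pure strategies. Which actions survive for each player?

Remaining: P1:{A,B,D} P2:{R,S,T}

P1 drop C (D beats it: P:5>1 Q:8>7 R:10>7 S:7>6 T:11>9)
P2 drop P (R beats it: A:6>0 B:9>7 D:9>4)
P2 drop Q (R beats it: A:6>2 B:9>1 D:9>1)
P1→{A,B,D} P2→{R,S,T}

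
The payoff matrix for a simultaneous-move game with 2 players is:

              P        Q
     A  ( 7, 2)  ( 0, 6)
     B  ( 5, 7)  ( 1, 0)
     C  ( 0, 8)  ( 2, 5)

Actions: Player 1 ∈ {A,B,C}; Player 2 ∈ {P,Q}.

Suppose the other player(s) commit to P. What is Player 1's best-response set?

u_1(A vs P) = 7
u_1(B vs P) = 5
u_1(C vs P) = 0
max payoff 7 at {A}

argmax u_1 = {A}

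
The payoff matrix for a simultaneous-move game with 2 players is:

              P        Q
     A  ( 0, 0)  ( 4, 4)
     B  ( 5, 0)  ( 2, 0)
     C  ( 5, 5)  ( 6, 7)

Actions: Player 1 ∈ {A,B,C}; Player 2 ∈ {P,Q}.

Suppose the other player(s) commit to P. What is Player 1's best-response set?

P1 best: {B,C}

u_1(A vs P) = 0
u_1(B vs P) = 5
u_1(C vs P) = 5
max payoff 5 at {B,C}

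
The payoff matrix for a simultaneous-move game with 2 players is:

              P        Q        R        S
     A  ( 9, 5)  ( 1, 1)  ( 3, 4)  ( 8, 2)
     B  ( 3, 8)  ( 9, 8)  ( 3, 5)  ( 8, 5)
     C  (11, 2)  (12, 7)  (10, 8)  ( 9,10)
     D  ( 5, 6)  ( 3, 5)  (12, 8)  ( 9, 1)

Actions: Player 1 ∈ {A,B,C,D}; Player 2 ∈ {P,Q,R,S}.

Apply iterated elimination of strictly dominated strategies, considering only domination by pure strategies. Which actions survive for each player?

P1 drop A (C beats it: P:11>9 Q:12>1 R:10>3 S:9>8)
P1 drop B (C beats it: P:11>3 Q:12>9 R:10>3 S:9>8)
P2 drop P (R beats it: C:8>2 D:8>6)
P2 drop Q (R beats it: C:8>7 D:8>5)
P1→{C,D} P2→{R,S}

Survivors P1:{C,D} P2:{R,S}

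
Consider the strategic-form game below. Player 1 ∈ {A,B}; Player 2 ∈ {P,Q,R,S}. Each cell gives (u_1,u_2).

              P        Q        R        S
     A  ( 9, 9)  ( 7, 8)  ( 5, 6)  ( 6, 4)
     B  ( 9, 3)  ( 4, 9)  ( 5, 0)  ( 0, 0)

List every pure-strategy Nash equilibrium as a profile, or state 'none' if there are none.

NE set: (A,P)

(A,P): NE
(A,Q): not NE [P2→P gives 9>8]
(A,R): not NE [P2→P gives 9>6]
(A,S): not NE [P2→P gives 9>4]
(B,P): not NE [P2→Q gives 9>3]
(B,Q): not NE [P1→A gives 7>4]
(B,R): not NE [P2→Q gives 9>0]
(B,S): not NE [P1→A gives 6>0; P2→Q gives 9>0]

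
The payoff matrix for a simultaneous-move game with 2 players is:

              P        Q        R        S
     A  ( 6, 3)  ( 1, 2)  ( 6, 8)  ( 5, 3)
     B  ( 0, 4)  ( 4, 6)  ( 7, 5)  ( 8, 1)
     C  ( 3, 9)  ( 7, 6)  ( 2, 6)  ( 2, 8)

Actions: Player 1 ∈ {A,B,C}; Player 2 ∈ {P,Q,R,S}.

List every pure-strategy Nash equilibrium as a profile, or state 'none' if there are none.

(A,P): not NE [P2→R gives 8>3]
(A,Q): not NE [P1→C gives 7>1; P2→R gives 8>2]
(A,R): not NE [P1→B gives 7>6]
(A,S): not NE [P1→B gives 8>5; P2→R gives 8>3]
(B,P): not NE [P1→A gives 6>0; P2→Q gives 6>4]
(B,Q): not NE [P1→C gives 7>4]
(B,R): not NE [P2→Q gives 6>5]
(B,S): not NE [P2→Q gives 6>1]
(C,P): not NE [P1→A gives 6>3]
(C,Q): not NE [P2→P gives 9>6]
(C,R): not NE [P1→B gives 7>2; P2→P gives 9>6]
(C,S): not NE [P1→B gives 8>2; P2→P gives 9>8]

No pure NE.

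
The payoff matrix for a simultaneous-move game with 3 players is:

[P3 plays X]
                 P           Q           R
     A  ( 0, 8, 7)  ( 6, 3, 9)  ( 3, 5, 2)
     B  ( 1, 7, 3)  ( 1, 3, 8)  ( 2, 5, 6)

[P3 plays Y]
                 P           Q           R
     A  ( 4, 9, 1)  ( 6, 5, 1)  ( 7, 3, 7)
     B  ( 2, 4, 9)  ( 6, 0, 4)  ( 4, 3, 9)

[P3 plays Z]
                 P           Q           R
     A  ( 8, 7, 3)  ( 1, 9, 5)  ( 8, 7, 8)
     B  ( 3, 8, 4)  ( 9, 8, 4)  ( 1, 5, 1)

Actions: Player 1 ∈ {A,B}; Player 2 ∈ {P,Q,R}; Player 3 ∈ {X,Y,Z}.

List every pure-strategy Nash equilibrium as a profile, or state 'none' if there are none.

(A,P,X): not NE [P1→B gives 1>0]
(A,P,Y): not NE [P3→X gives 7>1]
(A,P,Z): not NE [P2→Q gives 9>7; P3→X gives 7>3]
(A,Q,X): not NE [P2→P gives 8>3]
(A,Q,Y): not NE [P2→P gives 9>5; P3→X gives 9>1]
(A,Q,Z): not NE [P1→B gives 9>1; P3→X gives 9>5]
(A,R,X): not NE [P2→P gives 8>5; P3→Z gives 8>2]
(A,R,Y): not NE [P2→P gives 9>3; P3→Z gives 8>7]
(A,R,Z): not NE [P2→Q gives 9>7]
(B,P,X): not NE [P3→Y gives 9>3]
(B,P,Y): not NE [P1→A gives 4>2]
(B,P,Z): not NE [P1→A gives 8>3; P3→Y gives 9>4]
(B,Q,X): not NE [P1→A gives 6>1; P2→P gives 7>3]
(B,Q,Y): not NE [P2→P gives 4>0; P3→X gives 8>4]
(B,Q,Z): not NE [P3→X gives 8>4]
(B,R,X): not NE [P1→A gives 3>2; P2→P gives 7>5; P3→Y gives 9>6]
(B,R,Y): not NE [P1→A gives 7>4; P2→P gives 4>3]
(B,R,Z): not NE [P1→A gives 8>1; P2→Q gives 8>5; P3→Y gives 9>1]

Equilibria: none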